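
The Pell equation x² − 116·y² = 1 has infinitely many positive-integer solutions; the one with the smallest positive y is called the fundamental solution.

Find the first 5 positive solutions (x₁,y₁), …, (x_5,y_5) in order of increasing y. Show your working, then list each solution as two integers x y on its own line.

d=116: √d = [10; 1,3,2,1,4,1,2,3,1,20] (ℓ=10, even), read p_9/q_9
step 0: (10, 1)  from 10·(1,0) + (0,1)
step 1: (11, 1)  from 1·(10,1) + (1,0)
…
step 4: (140, 13)  from 1·(97,9) + (43,4)
step 5: (657, 61)  from 4·(140,13) + (97,9)
step 6: (797, 74)  from 1·(657,61) + (140,13)
…
step 8: (7550, 701)  from 3·(2251,209) + (797,74)
step 9: (9801, 910)  from 1·(7550,701) + (2251,209)
fundamental: x₁=9801, y₁=910  (since 96059601 − 116·828100 = 1)
n=2: (9801,910)∘(9801,910) = (9801·9801+116·910·910, 9801·910+910·9801) = (192119201,17837820)
n=3: (192119201,17837820)∘(9801,910) = (9801·192119201+116·910·17837820, 9801·17837820+910·192119201) = (3765920568201,349656946730)
n=4: (3765920568201,349656946730)∘(9801,910) = (9801·3765920568201+116·910·349656946730, 9801·349656946730+910·3765920568201) = (73819574785756801,6853975451963640)
n=5: (73819574785756801,6853975451963640)∘(9801,910) = (9801·73819574785756801+116·910·6853975451963640, 9801·6853975451963640+910·73819574785756801) = (1447011301184484245001,134351626459734324550)

9801 910
192119201 17837820
3765920568201 349656946730
73819574785756801 6853975451963640
1447011301184484245001 134351626459734324550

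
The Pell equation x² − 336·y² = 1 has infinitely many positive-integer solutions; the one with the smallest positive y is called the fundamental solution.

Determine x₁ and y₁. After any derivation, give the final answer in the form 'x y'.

d=336: √d = [18; 3,36] (ℓ=2, even), read p_1/q_1
k=0  a_k=18  p_k/q_k = 18/1
k=1  a_k=3  p_k/q_k = 55/3
→ (55, 3).  Check: 55²=3025, 336·3²=3024, difference 1.

55 3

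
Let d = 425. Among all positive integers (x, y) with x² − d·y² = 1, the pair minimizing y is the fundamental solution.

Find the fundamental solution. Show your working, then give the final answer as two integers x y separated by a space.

143649 6968

√425 = [20; 1,1,1,1,1,1,40, …], period ℓ=7 (odd) → k=13
a_0=20:  p_0=20·1+0=20,  q_0=20·0+1=1
…
a_3=1:  p_3=1·41+21=62,  q_3=1·2+1=3
a_4=1:  p_4=1·62+41=103,  q_4=1·3+2=5
…
a_6=1:  p_6=1·165+103=268,  q_6=1·8+5=13
…
a_10=1:  p_10=1·22038+11153=33191,  q_10=1·1069+541=1610
a_11=1:  p_11=1·33191+22038=55229,  q_11=1·1610+1069=2679
a_12=1:  p_12=1·55229+33191=88420,  q_12=1·2679+1610=4289
a_13=1:  p_13=1·88420+55229=143649,  q_13=1·4289+2679=6968
→ (143649, 6968).  Check: 143649²=20635035201, 425·6968²=20635035200, difference 1.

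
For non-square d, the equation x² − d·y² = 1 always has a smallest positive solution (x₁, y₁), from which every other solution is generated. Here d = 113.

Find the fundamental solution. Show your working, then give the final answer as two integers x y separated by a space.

1204353 113296

d=113: √d = [10; 1,1,1,2,2,1,1,1,20] (ℓ=9, odd), read p_17/q_17
step 0: (10, 1)  from 10·(1,0) + (0,1)
…
step 4: (85, 8)  from 2·(32,3) + (21,2)
…
step 6: (287, 27)  from 1·(202,19) + (85,8)
…
step 10: (16785, 1579)  from 1·(16009,1506) + (776,73)
…
step 12: (49579, 4664)  from 1·(32794,3085) + (16785,1579)
…
step 14: (313483, 29490)  from 2·(131952,12413) + (49579,4664)
…
step 16: (758918, 71393)  from 1·(445435,41903) + (313483,29490)
step 17: (1204353, 113296)  from 1·(758918,71393) + (445435,41903)
→ (1204353, 113296).  Check: 1204353²=1450466148609, 113·113296²=1450466148608, difference 1.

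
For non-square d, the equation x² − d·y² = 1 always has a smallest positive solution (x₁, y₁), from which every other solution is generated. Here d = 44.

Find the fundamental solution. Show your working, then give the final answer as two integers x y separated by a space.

d=44: √d = [6; 1,1,1,2,1,1,1,12] (ℓ=8, even), read p_7/q_7
k=0  a_k=6  p_k/q_k = 6/1
k=1  a_k=1  p_k/q_k = 7/1
k=2  a_k=1  p_k/q_k = 13/2
…
k=5  a_k=1  p_k/q_k = 73/11
k=6  a_k=1  p_k/q_k = 126/19
k=7  a_k=1  p_k/q_k = 199/30
fundamental: x₁=199, y₁=30  (since 39601 − 44·900 = 1)

199 30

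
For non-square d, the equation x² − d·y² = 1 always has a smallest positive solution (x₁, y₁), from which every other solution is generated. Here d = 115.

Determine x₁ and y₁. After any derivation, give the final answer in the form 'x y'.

1126 105

[10; 1,2,1,1,1,1,1,2,1,20] for √115; ℓ=10 ⇒ convergent index 9
i=0: a=10 ⇒ p=10, q=1
…
i=4: a=1 ⇒ p=75, q=7
…
i=7: a=1 ⇒ p=311, q=29
i=8: a=2 ⇒ p=815, q=76
i=9: a=1 ⇒ p=1126, q=105
(x₁, y₁) = (1126, 105);  1126² − 115·105² = 1 ✓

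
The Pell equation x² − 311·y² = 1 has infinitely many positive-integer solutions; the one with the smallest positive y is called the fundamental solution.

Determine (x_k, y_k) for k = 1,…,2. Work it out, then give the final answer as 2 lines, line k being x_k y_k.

[17; 1,1,1,2,1,…,1,1,34] for √311; ℓ=16 ⇒ convergent index 15
a_0=17:  p_0=17·1+0=17,  q_0=17·0+1=1
…
a_2=1:  p_2=1·18+17=35,  q_2=1·1+1=2
…
a_5=1:  p_5=1·141+53=194,  q_5=1·8+3=11
a_6=6:  p_6=6·194+141=1305,  q_6=6·11+8=74
a_7=3:  p_7=3·1305+194=4109,  q_7=3·74+11=233
a_8=17:  p_8=17·4109+1305=71158,  q_8=17·233+74=4035
a_9=3:  p_9=3·71158+4109=217583,  q_9=3·4035+233=12338
a_10=6:  p_10=6·217583+71158=1376656,  q_10=6·12338+4035=78063
a_11=1:  p_11=1·1376656+217583=1594239,  q_11=1·78063+12338=90401
a_12=2:  p_12=2·1594239+1376656=4565134,  q_12=2·90401+78063=258865
a_13=1:  p_13=1·4565134+1594239=6159373,  q_13=1·258865+90401=349266
a_14=1:  p_14=1·6159373+4565134=10724507,  q_14=1·349266+258865=608131
a_15=1:  p_15=1·10724507+6159373=16883880,  q_15=1·608131+349266=957397
→ (16883880, 957397).  Check: 16883880²=285065403854400, 311·957397²=285065403854399, difference 1.
(x_2, y_2) = (16883880·16883880 + 311·957397·957397, 16883880·957397 + 957397·16883880) = (570130807708799, 32329152120720)

16883880 957397
570130807708799 32329152120720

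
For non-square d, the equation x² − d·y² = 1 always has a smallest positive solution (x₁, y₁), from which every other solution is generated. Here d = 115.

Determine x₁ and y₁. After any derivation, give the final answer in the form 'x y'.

1126 105

[10; 1,2,1,1,1,1,1,2,1,20] for √115; ℓ=10 ⇒ convergent index 9
k=0  a_k=10  p_k/q_k = 10/1
…
k=2  a_k=2  p_k/q_k = 32/3
k=3  a_k=1  p_k/q_k = 43/4
…
k=6  a_k=1  p_k/q_k = 193/18
…
k=8  a_k=2  p_k/q_k = 815/76
k=9  a_k=1  p_k/q_k = 1126/105
fundamental: x₁=1126, y₁=105  (since 1267876 − 115·11025 = 1)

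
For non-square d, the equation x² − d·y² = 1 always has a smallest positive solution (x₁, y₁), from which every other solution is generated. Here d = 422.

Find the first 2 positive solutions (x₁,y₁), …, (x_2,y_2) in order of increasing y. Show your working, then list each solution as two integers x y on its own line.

7022501 341850
98631040590001 4801283933700

√422 → a₀=20, period (1,1,5,2,1,…,1,1,40); ℓ=14 even so k=13
step 0: (20, 1)  from 20·(1,0) + (0,1)
…
step 3: (226, 11)  from 5·(41,2) + (21,1)
…
step 5: (719, 35)  from 1·(493,24) + (226,11)
…
step 7: (53719, 2615)  from 20·(2650,129) + (719,35)
…
step 9: (217526, 10589)  from 1·(163807,7974) + (53719,2615)
…
step 12: (3810680, 185501)  from 1·(3211821,156349) + (598859,29152)
step 13: (7022501, 341850)  from 1·(3810680,185501) + (3211821,156349)
fundamental: x₁=7022501, y₁=341850  (since 49315520295001 − 422·116861422500 = 1)
n=2: (7022501,341850)∘(7022501,341850) = (7022501·7022501+422·341850·341850, 7022501·341850+341850·7022501) = (98631040590001,4801283933700)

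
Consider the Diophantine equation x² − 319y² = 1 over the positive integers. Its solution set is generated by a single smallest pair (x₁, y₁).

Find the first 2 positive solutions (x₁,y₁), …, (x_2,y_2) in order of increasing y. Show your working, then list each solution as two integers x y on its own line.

√319 → a₀=17, period (1,6,5,1,4,…,6,1,34); ℓ=14 even so k=13
i=0: a=17 ⇒ p=17, q=1
i=1: a=1 ⇒ p=18, q=1
i=2: a=6 ⇒ p=125, q=7
i=3: a=5 ⇒ p=643, q=36
i=4: a=1 ⇒ p=768, q=43
i=5: a=4 ⇒ p=3715, q=208
i=6: a=3 ⇒ p=11913, q=667
i=7: a=1 ⇒ p=15628, q=875
i=8: a=3 ⇒ p=58797, q=3292
i=9: a=4 ⇒ p=250816, q=14043
i=10: a=1 ⇒ p=309613, q=17335
i=11: a=5 ⇒ p=1798881, q=100718
i=12: a=6 ⇒ p=11102899, q=621643
i=13: a=1 ⇒ p=12901780, q=722361
→ (12901780, 722361).  Check: 12901780²=166455927168400, 319·722361²=166455927168399, difference 1.
k=2:  x_2 = 12901780·12901780+319·722361·722361 = 332911854336799,  y_2 = 12901780·722361+722361·12901780 = 18639485405160

12901780 722361
332911854336799 18639485405160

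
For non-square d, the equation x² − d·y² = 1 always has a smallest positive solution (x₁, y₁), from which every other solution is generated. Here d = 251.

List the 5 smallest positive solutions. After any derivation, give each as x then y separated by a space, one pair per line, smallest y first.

3674890 231957
27009633024199 1704832919460
198514860608593651330 12530146894788486843
1459040552203802437039183201 92093823044376819996025080
10723627069776264560841239313394450 676869338735087333923490423995557

[15; 1,5,2,1,2,…,5,1,30] for √251; ℓ=14 ⇒ convergent index 13
k=0  a_k=15  p_k/q_k = 15/1
…
k=2  a_k=5  p_k/q_k = 95/6
k=3  a_k=2  p_k/q_k = 206/13
k=4  a_k=1  p_k/q_k = 301/19
…
k=8  a_k=2  p_k/q_k = 61043/3853
…
k=12  a_k=5  p_k/q_k = 3097857/195535
k=13  a_k=1  p_k/q_k = 3674890/231957
→ (3674890, 231957).  Check: 3674890²=13504816512100, 251·231957²=13504816512099, difference 1.
k=2:  x_2 = 3674890·3674890+251·231957·231957 = 27009633024199,  y_2 = 3674890·231957+231957·3674890 = 1704832919460
k=3:  x_3 = 3674890·27009633024199+251·231957·1704832919460 = 198514860608593651330,  y_3 = 3674890·1704832919460+231957·27009633024199 = 12530146894788486843
k=4:  x_4 = 3674890·198514860608593651330+251·231957·12530146894788486843 = 1459040552203802437039183201,  y_4 = 3674890·12530146894788486843+231957·198514860608593651330 = 92093823044376819996025080
k=5:  x_5 = 3674890·1459040552203802437039183201+251·231957·92093823044376819996025080 = 10723627069776264560841239313394450,  y_5 = 3674890·92093823044376819996025080+231957·1459040552203802437039183201 = 676869338735087333923490423995557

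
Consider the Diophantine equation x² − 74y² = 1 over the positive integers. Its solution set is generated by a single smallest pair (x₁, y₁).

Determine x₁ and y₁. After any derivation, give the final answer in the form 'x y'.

3699 430

√74 = [8; 1,1,1,1,16, …], period ℓ=5 (odd) → k=9
step 0: (8, 1)  from 8·(1,0) + (0,1)
step 1: (9, 1)  from 1·(8,1) + (1,0)
…
step 4: (43, 5)  from 1·(26,3) + (17,2)
step 5: (714, 83)  from 16·(43,5) + (26,3)
step 6: (757, 88)  from 1·(714,83) + (43,5)
…
step 8: (2228, 259)  from 1·(1471,171) + (757,88)
step 9: (3699, 430)  from 1·(2228,259) + (1471,171)
(x₁, y₁) = (3699, 430);  3699² − 74·430² = 1 ✓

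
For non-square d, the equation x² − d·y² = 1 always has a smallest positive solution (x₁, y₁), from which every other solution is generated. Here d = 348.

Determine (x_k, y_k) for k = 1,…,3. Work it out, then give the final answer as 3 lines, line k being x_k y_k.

1567 84
4910977 263256
15391000351 825044220

√348 → a₀=18, period (1,1,1,8,1,1,1,36); ℓ=8 even so k=7
step 0: (18, 1)  from 18·(1,0) + (0,1)
…
step 2: (37, 2)  from 1·(19,1) + (18,1)
step 3: (56, 3)  from 1·(37,2) + (19,1)
step 4: (485, 26)  from 8·(56,3) + (37,2)
…
step 6: (1026, 55)  from 1·(541,29) + (485,26)
step 7: (1567, 84)  from 1·(1026,55) + (541,29)
→ (1567, 84).  Check: 1567²=2455489, 348·84²=2455488, difference 1.
(x_2, y_2) = (1567·1567 + 348·84·84, 1567·84 + 84·1567) = (4910977, 263256)
(x_3, y_3) = (1567·4910977 + 348·84·263256, 1567·263256 + 84·4910977) = (15391000351, 825044220)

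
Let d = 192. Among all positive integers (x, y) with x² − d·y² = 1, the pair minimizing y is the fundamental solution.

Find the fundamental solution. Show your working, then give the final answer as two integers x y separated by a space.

[13; 1,5,1,26] for √192; ℓ=4 ⇒ convergent index 3
step 0: (13, 1)  from 13·(1,0) + (0,1)
step 1: (14, 1)  from 1·(13,1) + (1,0)
step 2: (83, 6)  from 5·(14,1) + (13,1)
step 3: (97, 7)  from 1·(83,6) + (14,1)
fundamental: x₁=97, y₁=7  (since 9409 − 192·49 = 1)

97 7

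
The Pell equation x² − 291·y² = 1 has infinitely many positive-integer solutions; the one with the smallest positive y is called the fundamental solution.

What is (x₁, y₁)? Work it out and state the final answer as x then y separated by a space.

290 17

√291 = [17; 17,34, …], period ℓ=2 (even) → k=1
a_0=17:  p_0=17·1+0=17,  q_0=17·0+1=1
a_1=17:  p_1=17·17+1=290,  q_1=17·1+0=17
fundamental: x₁=290, y₁=17  (since 84100 − 291·289 = 1)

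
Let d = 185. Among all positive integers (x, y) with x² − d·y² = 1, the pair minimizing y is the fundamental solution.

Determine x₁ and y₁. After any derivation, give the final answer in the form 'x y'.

√185 = [13; 1,1,1,1,26, …], period ℓ=5 (odd) → k=9
a_0=13:  p_0=13·1+0=13,  q_0=13·0+1=1
…
a_2=1:  p_2=1·14+13=27,  q_2=1·1+1=2
…
a_8=1:  p_8=1·3686+1877=5563,  q_8=1·271+138=409
a_9=1:  p_9=1·5563+3686=9249,  q_9=1·409+271=680
→ (9249, 680).  Check: 9249²=85544001, 185·680²=85544000, difference 1.

9249 680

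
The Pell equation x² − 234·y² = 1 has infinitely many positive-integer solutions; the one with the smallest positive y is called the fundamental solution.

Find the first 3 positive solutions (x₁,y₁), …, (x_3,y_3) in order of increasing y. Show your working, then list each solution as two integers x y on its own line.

5201 340
54100801 3536680
562756526801 36788545020

√234 → a₀=15, period (3,2,1,2,1,2,3,30); ℓ=8 even so k=7
i=0: a=15 ⇒ p=15, q=1
…
i=2: a=2 ⇒ p=107, q=7
…
i=6: a=2 ⇒ p=1545, q=101
i=7: a=3 ⇒ p=5201, q=340
fundamental: x₁=5201, y₁=340  (since 27050401 − 234·115600 = 1)
(5201+340√234)^2 = 54100801 + 3536680√234
(5201+340√234)^3 = 562756526801 + 36788545020√234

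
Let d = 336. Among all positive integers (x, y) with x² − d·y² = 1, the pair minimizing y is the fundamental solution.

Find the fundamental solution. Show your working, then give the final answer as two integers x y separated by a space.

55 3

√336 = [18; 3,36, …], period ℓ=2 (even) → k=1
k=0  a_k=18  p_k/q_k = 18/1
k=1  a_k=3  p_k/q_k = 55/3
fundamental: x₁=55, y₁=3  (since 3025 − 336·9 = 1)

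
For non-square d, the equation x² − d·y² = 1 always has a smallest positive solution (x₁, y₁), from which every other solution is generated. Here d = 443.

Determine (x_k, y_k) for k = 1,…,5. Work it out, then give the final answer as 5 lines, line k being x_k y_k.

442 21
390727 18564
345402226 16410555
305335177057 14506912056
269915951116162 12824093846949

d=443: √d = [21; 21,42] (ℓ=2, even), read p_1/q_1
i=0: a=21 ⇒ p=21, q=1
i=1: a=21 ⇒ p=442, q=21
(x₁, y₁) = (442, 21);  442² − 443·21² = 1 ✓
k=2:  x_2 = 442·442+443·21·21 = 390727,  y_2 = 442·21+21·442 = 18564
k=3:  x_3 = 442·390727+443·21·18564 = 345402226,  y_3 = 442·18564+21·390727 = 16410555
k=4:  x_4 = 442·345402226+443·21·16410555 = 305335177057,  y_4 = 442·16410555+21·345402226 = 14506912056
k=5:  x_5 = 442·305335177057+443·21·14506912056 = 269915951116162,  y_5 = 442·14506912056+21·305335177057 = 12824093846949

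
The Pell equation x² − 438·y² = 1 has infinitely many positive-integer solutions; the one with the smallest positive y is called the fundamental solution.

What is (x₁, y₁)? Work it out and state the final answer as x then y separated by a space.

√438 → a₀=20, period (1,12,1,40); ℓ=4 even so k=3
k=0  a_k=20  p_k/q_k = 20/1
k=1  a_k=1  p_k/q_k = 21/1
k=2  a_k=12  p_k/q_k = 272/13
k=3  a_k=1  p_k/q_k = 293/14
(x₁, y₁) = (293, 14);  293² − 438·14² = 1 ✓

293 14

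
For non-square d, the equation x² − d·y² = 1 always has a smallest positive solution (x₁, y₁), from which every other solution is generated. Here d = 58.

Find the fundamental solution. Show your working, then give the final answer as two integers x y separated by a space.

[7; 1,1,1,1,1,1,14] for √58; ℓ=7 ⇒ convergent index 13
i=0: a=7 ⇒ p=7, q=1
…
i=3: a=1 ⇒ p=23, q=3
i=4: a=1 ⇒ p=38, q=5
…
i=6: a=1 ⇒ p=99, q=13
i=7: a=14 ⇒ p=1447, q=190
i=8: a=1 ⇒ p=1546, q=203
i=9: a=1 ⇒ p=2993, q=393
…
i=11: a=1 ⇒ p=7532, q=989
i=12: a=1 ⇒ p=12071, q=1585
i=13: a=1 ⇒ p=19603, q=2574
fundamental: x₁=19603, y₁=2574  (since 384277609 − 58·6625476 = 1)

19603 2574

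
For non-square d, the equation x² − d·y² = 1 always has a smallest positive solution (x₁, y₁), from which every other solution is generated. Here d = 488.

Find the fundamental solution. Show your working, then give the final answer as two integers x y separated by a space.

d=488: √d = [22; 11,44] (ℓ=2, even), read p_1/q_1
a_0=22:  p_0=22·1+0=22,  q_0=22·0+1=1
a_1=11:  p_1=11·22+1=243,  q_1=11·1+0=11
→ (243, 11).  Check: 243²=59049, 488·11²=59048, difference 1.

243 11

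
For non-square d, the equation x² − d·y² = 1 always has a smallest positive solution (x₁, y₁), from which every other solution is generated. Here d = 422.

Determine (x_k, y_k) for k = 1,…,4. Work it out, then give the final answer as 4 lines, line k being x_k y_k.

d=422: √d = [20; 1,1,5,2,1,…,1,1,40] (ℓ=14, even), read p_13/q_13
a_0=20:  p_0=20·1+0=20,  q_0=20·0+1=1
…
a_2=1:  p_2=1·21+20=41,  q_2=1·1+1=2
a_3=5:  p_3=5·41+21=226,  q_3=5·2+1=11
…
a_5=1:  p_5=1·493+226=719,  q_5=1·24+11=35
a_6=3:  p_6=3·719+493=2650,  q_6=3·35+24=129
a_7=20:  p_7=20·2650+719=53719,  q_7=20·129+35=2615
…
a_11=5:  p_11=5·598859+217526=3211821,  q_11=5·29152+10589=156349
a_12=1:  p_12=1·3211821+598859=3810680,  q_12=1·156349+29152=185501
a_13=1:  p_13=1·3810680+3211821=7022501,  q_13=1·185501+156349=341850
fundamental: x₁=7022501, y₁=341850  (since 49315520295001 − 422·116861422500 = 1)
n=2: (7022501,341850)∘(7022501,341850) = (7022501·7022501+422·341850·341850, 7022501·341850+341850·7022501) = (98631040590001,4801283933700)
n=3: (98631040590001,4801283933700)∘(7022501,341850) = (7022501·98631040590001+422·341850·4801283933700, 7022501·4801283933700+341850·98631040590001) = (1385273162348638202501,67434042451384025550)
n=4: (1385273162348638202501,67434042451384025550)∘(7022501,341850) = (7022501·1385273162348638202501+422·341850·67434042451384025550, 7022501·67434042451384025550+341850·1385273162348638202501) = (19456164335732849620362360001,947111261097768740333867400)

7022501 341850
98631040590001 4801283933700
1385273162348638202501 67434042451384025550
19456164335732849620362360001 947111261097768740333867400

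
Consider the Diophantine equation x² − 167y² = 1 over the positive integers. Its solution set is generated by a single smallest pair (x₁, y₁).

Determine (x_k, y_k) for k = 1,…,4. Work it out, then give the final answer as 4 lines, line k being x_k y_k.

168 13
56447 4368
18966024 1467635
6372527617 493120992

d=167: √d = [12; 1,11,1,24] (ℓ=4, even), read p_3/q_3
a_0=12:  p_0=12·1+0=12,  q_0=12·0+1=1
a_1=1:  p_1=1·12+1=13,  q_1=1·1+0=1
a_2=11:  p_2=11·13+12=155,  q_2=11·1+1=12
a_3=1:  p_3=1·155+13=168,  q_3=1·12+1=13
(x₁, y₁) = (168, 13);  168² − 167·13² = 1 ✓
n=2: (168,13)∘(168,13) = (168·168+167·13·13, 168·13+13·168) = (56447,4368)
n=3: (56447,4368)∘(168,13) = (168·56447+167·13·4368, 168·4368+13·56447) = (18966024,1467635)
n=4: (18966024,1467635)∘(168,13) = (168·18966024+167·13·1467635, 168·1467635+13·18966024) = (6372527617,493120992)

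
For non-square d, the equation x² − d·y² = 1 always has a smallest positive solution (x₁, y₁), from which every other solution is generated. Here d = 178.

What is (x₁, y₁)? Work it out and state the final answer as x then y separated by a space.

√178 → a₀=13, period (2,1,12,1,2,26); ℓ=6 even so k=5
a_0=13:  p_0=13·1+0=13,  q_0=13·0+1=1
a_1=2:  p_1=2·13+1=27,  q_1=2·1+0=2
a_2=1:  p_2=1·27+13=40,  q_2=1·2+1=3
a_3=12:  p_3=12·40+27=507,  q_3=12·3+2=38
a_4=1:  p_4=1·507+40=547,  q_4=1·38+3=41
a_5=2:  p_5=2·547+507=1601,  q_5=2·41+38=120
→ (1601, 120).  Check: 1601²=2563201, 178·120²=2563200, difference 1.

1601 120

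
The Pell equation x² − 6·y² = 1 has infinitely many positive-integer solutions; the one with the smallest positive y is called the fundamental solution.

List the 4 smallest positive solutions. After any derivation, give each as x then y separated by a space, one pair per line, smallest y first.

5 2
49 20
485 198
4801 1960

√6 → a₀=2, period (2,4); ℓ=2 even so k=1
a_0=2:  p_0=2·1+0=2,  q_0=2·0+1=1
a_1=2:  p_1=2·2+1=5,  q_1=2·1+0=2
→ (5, 2).  Check: 5²=25, 6·2²=24, difference 1.
k=2:  x_2 = 5·5+6·2·2 = 49,  y_2 = 5·2+2·5 = 20
k=3:  x_3 = 5·49+6·2·20 = 485,  y_3 = 5·20+2·49 = 198
k=4:  x_4 = 5·485+6·2·198 = 4801,  y_4 = 5·198+2·485 = 1960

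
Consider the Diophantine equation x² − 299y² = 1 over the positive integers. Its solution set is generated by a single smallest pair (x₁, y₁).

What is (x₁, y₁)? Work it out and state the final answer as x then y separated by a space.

415 24

√299 → a₀=17, period (3,2,3,34); ℓ=4 even so k=3
step 0: (17, 1)  from 17·(1,0) + (0,1)
…
step 2: (121, 7)  from 2·(52,3) + (17,1)
step 3: (415, 24)  from 3·(121,7) + (52,3)
fundamental: x₁=415, y₁=24  (since 172225 − 299·576 = 1)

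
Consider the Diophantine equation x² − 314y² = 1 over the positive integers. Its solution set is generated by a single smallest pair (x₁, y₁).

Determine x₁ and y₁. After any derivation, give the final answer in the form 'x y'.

392499 22150

d=314: √d = [17; 1,2,1,1,2,1,34] (ℓ=7, odd), read p_13/q_13
k=0  a_k=17  p_k/q_k = 17/1
k=1  a_k=1  p_k/q_k = 18/1
…
k=3  a_k=1  p_k/q_k = 71/4
…
k=5  a_k=2  p_k/q_k = 319/18
k=6  a_k=1  p_k/q_k = 443/25
k=7  a_k=34  p_k/q_k = 15381/868
k=8  a_k=1  p_k/q_k = 15824/893
…
k=10  a_k=1  p_k/q_k = 62853/3547
k=11  a_k=1  p_k/q_k = 109882/6201
k=12  a_k=2  p_k/q_k = 282617/15949
k=13  a_k=1  p_k/q_k = 392499/22150
(x₁, y₁) = (392499, 22150);  392499² − 314·22150² = 1 ✓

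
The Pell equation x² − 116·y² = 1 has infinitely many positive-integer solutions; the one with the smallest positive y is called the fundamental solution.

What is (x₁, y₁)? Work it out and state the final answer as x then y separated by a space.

√116 = [10; 1,3,2,1,4,1,2,3,1,20, …], period ℓ=10 (even) → k=9
k=0  a_k=10  p_k/q_k = 10/1
…
k=2  a_k=3  p_k/q_k = 43/4
…
k=4  a_k=1  p_k/q_k = 140/13
k=5  a_k=4  p_k/q_k = 657/61
…
k=8  a_k=3  p_k/q_k = 7550/701
k=9  a_k=1  p_k/q_k = 9801/910
fundamental: x₁=9801, y₁=910  (since 96059601 − 116·828100 = 1)

9801 910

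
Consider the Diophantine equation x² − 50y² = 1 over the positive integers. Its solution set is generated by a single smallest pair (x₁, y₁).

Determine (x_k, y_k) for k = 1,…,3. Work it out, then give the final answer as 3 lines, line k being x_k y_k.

√50 → a₀=7, period (14); ℓ=1 odd so k=1
k=0  a_k=7  p_k/q_k = 7/1
k=1  a_k=14  p_k/q_k = 99/14
→ (99, 14).  Check: 99²=9801, 50·14²=9800, difference 1.
(99+14√50)^2 = 19601 + 2772√50
(99+14√50)^3 = 3880899 + 548842√50

99 14
19601 2772
3880899 548842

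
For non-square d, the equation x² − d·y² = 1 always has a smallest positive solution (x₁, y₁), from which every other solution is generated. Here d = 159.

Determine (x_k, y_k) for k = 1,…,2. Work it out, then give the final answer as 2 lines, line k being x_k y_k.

√159 = [12; 1,1,1,1,3,1,1,1,1,24, …], period ℓ=10 (even) → k=9
i=0: a=12 ⇒ p=12, q=1
i=1: a=1 ⇒ p=13, q=1
i=2: a=1 ⇒ p=25, q=2
…
i=5: a=3 ⇒ p=227, q=18
i=6: a=1 ⇒ p=290, q=23
i=7: a=1 ⇒ p=517, q=41
i=8: a=1 ⇒ p=807, q=64
i=9: a=1 ⇒ p=1324, q=105
fundamental: x₁=1324, y₁=105  (since 1752976 − 159·11025 = 1)
(x_2, y_2) = (1324·1324 + 159·105·105, 1324·105 + 105·1324) = (3505951, 278040)

1324 105
3505951 278040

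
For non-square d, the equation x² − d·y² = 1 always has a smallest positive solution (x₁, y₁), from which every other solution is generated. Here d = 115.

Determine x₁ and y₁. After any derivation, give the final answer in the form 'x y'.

√115 = [10; 1,2,1,1,1,1,1,2,1,20, …], period ℓ=10 (even) → k=9
k=0  a_k=10  p_k/q_k = 10/1
…
k=2  a_k=2  p_k/q_k = 32/3
k=3  a_k=1  p_k/q_k = 43/4
…
k=8  a_k=2  p_k/q_k = 815/76
k=9  a_k=1  p_k/q_k = 1126/105
→ (1126, 105).  Check: 1126²=1267876, 115·105²=1267875, difference 1.

1126 105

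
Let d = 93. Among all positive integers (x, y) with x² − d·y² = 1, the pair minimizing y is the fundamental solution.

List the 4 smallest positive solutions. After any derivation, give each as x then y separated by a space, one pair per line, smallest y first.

√93 → a₀=9, period (1,1,1,4,6,4,1,1,1,18); ℓ=10 even so k=9
i=0: a=9 ⇒ p=9, q=1
…
i=2: a=1 ⇒ p=19, q=2
i=3: a=1 ⇒ p=29, q=3
i=4: a=4 ⇒ p=135, q=14
…
i=6: a=4 ⇒ p=3491, q=362
i=7: a=1 ⇒ p=4330, q=449
i=8: a=1 ⇒ p=7821, q=811
i=9: a=1 ⇒ p=12151, q=1260
(x₁, y₁) = (12151, 1260);  12151² − 93·1260² = 1 ✓
(x_2, y_2) = (12151·12151 + 93·1260·1260, 12151·1260 + 1260·12151) = (295293601, 30620520)
(x_3, y_3) = (12151·295293601 + 93·1260·30620520, 12151·30620520 + 1260·295293601) = (7176225079351, 744139875780)
(x_4, y_4) = (12151·7176225079351 + 93·1260·744139875780, 12151·744139875780 + 1260·7176225079351) = (174396621583094401, 18084087230585040)

12151 1260
295293601 30620520
7176225079351 744139875780
174396621583094401 18084087230585040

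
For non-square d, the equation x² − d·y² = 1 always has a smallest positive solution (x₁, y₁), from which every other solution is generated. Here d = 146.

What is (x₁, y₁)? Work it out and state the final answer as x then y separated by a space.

√146 → a₀=12, period (12,24); ℓ=2 even so k=1
step 0: (12, 1)  from 12·(1,0) + (0,1)
step 1: (145, 12)  from 12·(12,1) + (1,0)
fundamental: x₁=145, y₁=12  (since 21025 − 146·144 = 1)

145 12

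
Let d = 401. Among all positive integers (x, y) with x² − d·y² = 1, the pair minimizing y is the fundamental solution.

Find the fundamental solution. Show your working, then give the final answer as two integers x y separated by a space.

√401 → a₀=20, period (40); ℓ=1 odd so k=1
step 0: (20, 1)  from 20·(1,0) + (0,1)
step 1: (801, 40)  from 40·(20,1) + (1,0)
(x₁, y₁) = (801, 40);  801² − 401·40² = 1 ✓

801 40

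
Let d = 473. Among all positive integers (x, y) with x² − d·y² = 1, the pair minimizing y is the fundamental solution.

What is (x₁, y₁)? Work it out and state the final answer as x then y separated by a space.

87 4

[21; 1,2,1,42] for √473; ℓ=4 ⇒ convergent index 3
i=0: a=21 ⇒ p=21, q=1
i=1: a=1 ⇒ p=22, q=1
i=2: a=2 ⇒ p=65, q=3
i=3: a=1 ⇒ p=87, q=4
fundamental: x₁=87, y₁=4  (since 7569 − 473·16 = 1)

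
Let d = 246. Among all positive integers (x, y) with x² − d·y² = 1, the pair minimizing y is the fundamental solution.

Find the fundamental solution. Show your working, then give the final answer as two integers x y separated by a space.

88805 5662

[15; 1,2,5,1,14,1,5,2,1,30] for √246; ℓ=10 ⇒ convergent index 9
i=0: a=15 ⇒ p=15, q=1
i=1: a=1 ⇒ p=16, q=1
i=2: a=2 ⇒ p=47, q=3
…
i=6: a=1 ⇒ p=4721, q=301
…
i=8: a=2 ⇒ p=60777, q=3875
i=9: a=1 ⇒ p=88805, q=5662
fundamental: x₁=88805, y₁=5662  (since 7886328025 − 246·32058244 = 1)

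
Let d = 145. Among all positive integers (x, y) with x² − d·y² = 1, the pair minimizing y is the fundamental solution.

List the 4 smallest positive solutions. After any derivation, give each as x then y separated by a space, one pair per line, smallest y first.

289 24
167041 13872
96549409 8017992
55805391361 4634385504

d=145: √d = [12; 24] (ℓ=1, odd), read p_1/q_1
i=0: a=12 ⇒ p=12, q=1
i=1: a=24 ⇒ p=289, q=24
fundamental: x₁=289, y₁=24  (since 83521 − 145·576 = 1)
k=2:  x_2 = 289·289+145·24·24 = 167041,  y_2 = 289·24+24·289 = 13872
k=3:  x_3 = 289·167041+145·24·13872 = 96549409,  y_3 = 289·13872+24·167041 = 8017992
k=4:  x_4 = 289·96549409+145·24·8017992 = 55805391361,  y_4 = 289·8017992+24·96549409 = 4634385504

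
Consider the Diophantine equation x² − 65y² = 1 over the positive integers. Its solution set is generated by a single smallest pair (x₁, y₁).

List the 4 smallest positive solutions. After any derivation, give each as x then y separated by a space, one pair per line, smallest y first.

129 16
33281 4128
8586369 1065008
2215249921 274767936

√65 → a₀=8, period (16); ℓ=1 odd so k=1
a_0=8:  p_0=8·1+0=8,  q_0=8·0+1=1
a_1=16:  p_1=16·8+1=129,  q_1=16·1+0=16
→ (129, 16).  Check: 129²=16641, 65·16²=16640, difference 1.
k=2:  x_2 = 129·129+65·16·16 = 33281,  y_2 = 129·16+16·129 = 4128
k=3:  x_3 = 129·33281+65·16·4128 = 8586369,  y_3 = 129·4128+16·33281 = 1065008
k=4:  x_4 = 129·8586369+65·16·1065008 = 2215249921,  y_4 = 129·1065008+16·8586369 = 274767936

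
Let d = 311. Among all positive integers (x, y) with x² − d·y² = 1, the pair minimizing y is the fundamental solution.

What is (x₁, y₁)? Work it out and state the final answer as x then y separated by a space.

d=311: √d = [17; 1,1,1,2,1,…,1,1,34] (ℓ=16, even), read p_15/q_15
k=0  a_k=17  p_k/q_k = 17/1
k=1  a_k=1  p_k/q_k = 18/1
…
k=3  a_k=1  p_k/q_k = 53/3
k=4  a_k=2  p_k/q_k = 141/8
…
k=7  a_k=3  p_k/q_k = 4109/233
…
k=9  a_k=3  p_k/q_k = 217583/12338
k=10  a_k=6  p_k/q_k = 1376656/78063
…
k=12  a_k=2  p_k/q_k = 4565134/258865
k=13  a_k=1  p_k/q_k = 6159373/349266
k=14  a_k=1  p_k/q_k = 10724507/608131
k=15  a_k=1  p_k/q_k = 16883880/957397
fundamental: x₁=16883880, y₁=957397  (since 285065403854400 − 311·916609015609 = 1)

16883880 957397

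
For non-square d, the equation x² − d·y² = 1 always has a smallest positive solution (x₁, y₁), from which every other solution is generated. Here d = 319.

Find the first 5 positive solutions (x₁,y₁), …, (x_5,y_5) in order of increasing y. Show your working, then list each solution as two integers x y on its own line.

12901780 722361
332911854336799 18639485405160
8590311008090840302660 480965080021169647239
221660605515932150288251132801 12410611300231033623224965680
5719632734066677605580897309458268900 320237953322189008993822774252173561

[17; 1,6,5,1,4,…,6,1,34] for √319; ℓ=14 ⇒ convergent index 13
k=0  a_k=17  p_k/q_k = 17/1
…
k=5  a_k=4  p_k/q_k = 3715/208
k=6  a_k=3  p_k/q_k = 11913/667
k=7  a_k=1  p_k/q_k = 15628/875
…
k=12  a_k=6  p_k/q_k = 11102899/621643
k=13  a_k=1  p_k/q_k = 12901780/722361
fundamental: x₁=12901780, y₁=722361  (since 166455927168400 − 319·521805414321 = 1)
n=2: (12901780,722361)∘(12901780,722361) = (12901780·12901780+319·722361·722361, 12901780·722361+722361·12901780) = (332911854336799,18639485405160)
n=3: (332911854336799,18639485405160)∘(12901780,722361) = (12901780·332911854336799+319·722361·18639485405160, 12901780·18639485405160+722361·332911854336799) = (8590311008090840302660,480965080021169647239)
n=4: (8590311008090840302660,480965080021169647239)∘(12901780,722361) = (12901780·8590311008090840302660+319·722361·480965080021169647239, 12901780·480965080021169647239+722361·8590311008090840302660) = (221660605515932150288251132801,12410611300231033623224965680)
n=5: (221660605515932150288251132801,12410611300231033623224965680)∘(12901780,722361) = (12901780·221660605515932150288251132801+319·722361·12410611300231033623224965680, 12901780·12410611300231033623224965680+722361·221660605515932150288251132801) = (5719632734066677605580897309458268900,320237953322189008993822774252173561)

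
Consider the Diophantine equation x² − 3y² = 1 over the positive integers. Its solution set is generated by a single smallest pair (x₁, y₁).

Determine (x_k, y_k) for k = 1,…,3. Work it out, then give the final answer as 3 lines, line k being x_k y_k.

√3 → a₀=1, period (1,2); ℓ=2 even so k=1
a_0=1:  p_0=1·1+0=1,  q_0=1·0+1=1
a_1=1:  p_1=1·1+1=2,  q_1=1·1+0=1
(x₁, y₁) = (2, 1);  2² − 3·1² = 1 ✓
n=2: (2,1)∘(2,1) = (2·2+3·1·1, 2·1+1·2) = (7,4)
n=3: (7,4)∘(2,1) = (2·7+3·1·4, 2·4+1·7) = (26,15)

2 1
7 4
26 15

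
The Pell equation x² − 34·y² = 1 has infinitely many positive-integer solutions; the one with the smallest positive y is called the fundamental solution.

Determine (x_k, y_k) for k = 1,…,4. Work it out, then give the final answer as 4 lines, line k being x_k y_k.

√34 → a₀=5, period (1,4,1,10); ℓ=4 even so k=3
a_0=5:  p_0=5·1+0=5,  q_0=5·0+1=1
a_1=1:  p_1=1·5+1=6,  q_1=1·1+0=1
a_2=4:  p_2=4·6+5=29,  q_2=4·1+1=5
a_3=1:  p_3=1·29+6=35,  q_3=1·5+1=6
→ (35, 6).  Check: 35²=1225, 34·6²=1224, difference 1.
(35+6√34)^2 = 2449 + 420√34
(35+6√34)^3 = 171395 + 29394√34
(35+6√34)^4 = 11995201 + 2057160√34

35 6
2449 420
171395 29394
11995201 2057160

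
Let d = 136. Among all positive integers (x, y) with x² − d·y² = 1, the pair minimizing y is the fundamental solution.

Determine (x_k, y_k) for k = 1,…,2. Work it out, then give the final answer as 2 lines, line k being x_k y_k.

d=136: √d = [11; 1,1,1,22] (ℓ=4, even), read p_3/q_3
a_0=11:  p_0=11·1+0=11,  q_0=11·0+1=1
a_1=1:  p_1=1·11+1=12,  q_1=1·1+0=1
a_2=1:  p_2=1·12+11=23,  q_2=1·1+1=2
a_3=1:  p_3=1·23+12=35,  q_3=1·2+1=3
→ (35, 3).  Check: 35²=1225, 136·3²=1224, difference 1.
(x_2, y_2) = (35·35 + 136·3·3, 35·3 + 3·35) = (2449, 210)

35 3
2449 210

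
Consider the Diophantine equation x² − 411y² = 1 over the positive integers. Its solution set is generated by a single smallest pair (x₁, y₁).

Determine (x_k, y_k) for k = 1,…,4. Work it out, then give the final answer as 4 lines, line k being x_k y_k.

d=411: √d = [20; 3,1,1,1,19,1,1,1,3,40] (ℓ=10, even), read p_9/q_9
step 0: (20, 1)  from 20·(1,0) + (0,1)
…
step 3: (142, 7)  from 1·(81,4) + (61,3)
…
step 8: (13583, 670)  from 1·(8981,443) + (4602,227)
step 9: (49730, 2453)  from 3·(13583,670) + (8981,443)
(x₁, y₁) = (49730, 2453);  49730² − 411·2453² = 1 ✓
(49730+2453√411)^2 = 4946145799 + 243975380√411
(49730+2453√411)^3 = 491943661118810 + 24265791292347√411
(49730+2453√411)^4 = 48928716529930696801 + 2413475601692857240√411

49730 2453
4946145799 243975380
491943661118810 24265791292347
48928716529930696801 2413475601692857240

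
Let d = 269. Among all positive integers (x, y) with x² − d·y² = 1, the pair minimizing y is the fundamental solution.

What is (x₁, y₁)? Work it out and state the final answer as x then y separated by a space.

√269 = [16; 2,2,32, …], period ℓ=3 (odd) → k=5
step 0: (16, 1)  from 16·(1,0) + (0,1)
step 1: (33, 2)  from 2·(16,1) + (1,0)
…
step 3: (2657, 162)  from 32·(82,5) + (33,2)
step 4: (5396, 329)  from 2·(2657,162) + (82,5)
step 5: (13449, 820)  from 2·(5396,329) + (2657,162)
(x₁, y₁) = (13449, 820);  13449² − 269·820² = 1 ✓

13449 820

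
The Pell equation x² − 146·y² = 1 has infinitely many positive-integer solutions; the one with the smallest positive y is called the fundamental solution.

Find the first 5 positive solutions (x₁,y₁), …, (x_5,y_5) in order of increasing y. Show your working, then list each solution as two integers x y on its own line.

145 12
42049 3480
12194065 1009188
3536236801 292661040
1025496478225 84870692412

√146 = [12; 12,24, …], period ℓ=2 (even) → k=1
k=0  a_k=12  p_k/q_k = 12/1
k=1  a_k=12  p_k/q_k = 145/12
(x₁, y₁) = (145, 12);  145² − 146·12² = 1 ✓
n=2: (145,12)∘(145,12) = (145·145+146·12·12, 145·12+12·145) = (42049,3480)
n=3: (42049,3480)∘(145,12) = (145·42049+146·12·3480, 145·3480+12·42049) = (12194065,1009188)
n=4: (12194065,1009188)∘(145,12) = (145·12194065+146·12·1009188, 145·1009188+12·12194065) = (3536236801,292661040)
n=5: (3536236801,292661040)∘(145,12) = (145·3536236801+146·12·292661040, 145·292661040+12·3536236801) = (1025496478225,84870692412)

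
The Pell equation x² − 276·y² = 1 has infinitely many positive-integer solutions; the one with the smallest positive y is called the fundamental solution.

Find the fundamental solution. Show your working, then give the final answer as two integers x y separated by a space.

7775 468

d=276: √d = [16; 1,1,1,1,2,2,2,1,1,1,1,32] (ℓ=12, even), read p_11/q_11
step 0: (16, 1)  from 16·(1,0) + (0,1)
step 1: (17, 1)  from 1·(16,1) + (1,0)
step 2: (33, 2)  from 1·(17,1) + (16,1)
…
step 5: (216, 13)  from 2·(83,5) + (50,3)
…
step 7: (1246, 75)  from 2·(515,31) + (216,13)
step 8: (1761, 106)  from 1·(1246,75) + (515,31)
step 9: (3007, 181)  from 1·(1761,106) + (1246,75)
step 10: (4768, 287)  from 1·(3007,181) + (1761,106)
step 11: (7775, 468)  from 1·(4768,287) + (3007,181)
→ (7775, 468).  Check: 7775²=60450625, 276·468²=60450624, difference 1.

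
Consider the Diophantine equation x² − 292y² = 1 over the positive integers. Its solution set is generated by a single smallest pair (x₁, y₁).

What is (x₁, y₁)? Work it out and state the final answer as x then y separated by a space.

2281249 133500

[17; 11,2,1,3,8,3,1,2,11,34] for √292; ℓ=10 ⇒ convergent index 9
k=0  a_k=17  p_k/q_k = 17/1
…
k=3  a_k=1  p_k/q_k = 581/34
…
k=5  a_k=8  p_k/q_k = 17669/1034
k=6  a_k=3  p_k/q_k = 55143/3227
…
k=8  a_k=2  p_k/q_k = 200767/11749
k=9  a_k=11  p_k/q_k = 2281249/133500
→ (2281249, 133500).  Check: 2281249²=5204097000001, 292·133500²=5204097000000, difference 1.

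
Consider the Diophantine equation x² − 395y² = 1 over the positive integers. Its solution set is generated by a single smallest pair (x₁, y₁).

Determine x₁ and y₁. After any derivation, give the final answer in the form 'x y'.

d=395: √d = [19; 1,6,1,38] (ℓ=4, even), read p_3/q_3
a_0=19:  p_0=19·1+0=19,  q_0=19·0+1=1
a_1=1:  p_1=1·19+1=20,  q_1=1·1+0=1
a_2=6:  p_2=6·20+19=139,  q_2=6·1+1=7
a_3=1:  p_3=1·139+20=159,  q_3=1·7+1=8
→ (159, 8).  Check: 159²=25281, 395·8²=25280, difference 1.

159 8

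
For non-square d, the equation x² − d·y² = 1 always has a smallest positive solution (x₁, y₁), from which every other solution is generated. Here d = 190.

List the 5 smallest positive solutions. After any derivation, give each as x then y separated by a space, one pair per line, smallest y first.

d=190: √d = [13; 1,3,1,1,1,…,3,1,26] (ℓ=14, even), read p_13/q_13
k=0  a_k=13  p_k/q_k = 13/1
…
k=2  a_k=3  p_k/q_k = 55/4
k=3  a_k=1  p_k/q_k = 69/5
…
k=8  a_k=2  p_k/q_k = 2936/213
…
k=11  a_k=1  p_k/q_k = 11234/815
k=12  a_k=3  p_k/q_k = 40787/2959
k=13  a_k=1  p_k/q_k = 52021/3774
→ (52021, 3774).  Check: 52021²=2706184441, 190·3774²=2706184440, difference 1.
k=2:  x_2 = 52021·52021+190·3774·3774 = 5412368881,  y_2 = 52021·3774+3774·52021 = 392654508
k=3:  x_3 = 52021·5412368881+190·3774·392654508 = 563113683064981,  y_3 = 52021·392654508+3774·5412368881 = 40852560317562
k=4:  x_4 = 52021·563113683064981+190·3774·40852560317562 = 58587473808034384321,  y_4 = 52021·40852560317562+3774·563113683064981 = 4250382080167131096
k=5:  x_5 = 52021·58587473808034384321+190·3774·4250382080167131096 = 6095557949372399730460501,  y_5 = 52021·4250382080167131096+3774·58587473808034384321 = 442218252343896093172470

52021 3774
5412368881 392654508
563113683064981 40852560317562
58587473808034384321 4250382080167131096
6095557949372399730460501 442218252343896093172470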